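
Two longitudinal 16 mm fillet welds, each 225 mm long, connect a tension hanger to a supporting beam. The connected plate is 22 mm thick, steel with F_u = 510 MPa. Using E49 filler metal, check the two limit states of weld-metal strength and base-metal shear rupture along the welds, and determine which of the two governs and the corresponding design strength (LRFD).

E49XX → F_EXX = 490 MPa.
t_e = 0.707 × 16 = 11.31 mm; L = 450 mm.
Weld metal: φR_n = 0.75 × 0.6 × 490 × 11.31 × 450 × 10⁻³ = 1122 kN.
Base metal (shear rupture): φR_n = 0.75 × 0.6 × 510 × 22 × 450 × 10⁻³ = 2272 kN.
Governing: weld metal.

φR_n ≈ 1120 kN (weld metal governs)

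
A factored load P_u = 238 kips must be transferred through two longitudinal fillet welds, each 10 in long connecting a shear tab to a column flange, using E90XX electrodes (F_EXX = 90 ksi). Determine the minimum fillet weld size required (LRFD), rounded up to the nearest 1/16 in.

Total weld length L = 20 in.
Required throat t_e = P_u / (φ × 0.6 F_EXX × L) = 238 / (0.75 × 0.6 × 90 × 20) = 0.2938 in.
Required leg w = t_e / 0.707 = 0.4156 in → use 7/16 in.

w = 7/16 in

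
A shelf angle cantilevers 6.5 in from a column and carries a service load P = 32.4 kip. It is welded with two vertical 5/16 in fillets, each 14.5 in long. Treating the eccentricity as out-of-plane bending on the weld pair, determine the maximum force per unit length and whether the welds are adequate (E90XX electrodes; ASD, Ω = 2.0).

E90XX → F_EXX = 90 ksi.
L_w = 2 × 14.5 = 29 in; section modulus (unit throat) S = 2 × L²/6 = 70.08 in².
Direct shear f_v = P/L_w = 32.4/29 = 1.117 kip/in.
Moment M = P × e = 32.4 × 6.5 = 210.6 kip·in; bending f_b = M/S = 3.005 kip/in.
f_max = √(f_v² + f_b²) = √(1.117² + 3.005²) = 3.206 kip/in.
r_n/Ω = (1/2.0) × 0.6 × 90 × (0.707 × 0.3125) = 5.965 kip/in → adequate.

f_max ≈ 3.21 kip/in; adequate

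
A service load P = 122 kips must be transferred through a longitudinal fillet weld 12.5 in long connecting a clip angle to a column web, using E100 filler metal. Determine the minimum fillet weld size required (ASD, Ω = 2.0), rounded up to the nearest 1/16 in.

w = 1/2 in

E100XX → F_EXX = 100 ksi.
Total weld length L = 12.5 in.
Required throat t_e = P × Ω / (0.6 F_EXX × L) = 122 × 2.0 / (0.6 × 100 × 12.5) = 0.3253 in.
Required leg w = t_e / 0.707 = 0.4602 in → use 1/2 in.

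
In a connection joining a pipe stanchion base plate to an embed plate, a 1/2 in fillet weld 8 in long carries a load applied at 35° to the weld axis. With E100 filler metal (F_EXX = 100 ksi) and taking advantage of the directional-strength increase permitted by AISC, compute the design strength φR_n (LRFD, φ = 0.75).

t_e = 0.707 × 0.5 = 0.3535 in; A_we = 0.3535 × 8 = 2.828 in².
Directional factor: 1.0 + 0.5 sin^1.5(35°) = 1.217.
F_nw = 0.6 × 100 × 1.217 = 73.03 ksi.
φR_n = 0.75 × 73.03 × 2.828 = 154.9 kips.

φR_n ≈ 155 kips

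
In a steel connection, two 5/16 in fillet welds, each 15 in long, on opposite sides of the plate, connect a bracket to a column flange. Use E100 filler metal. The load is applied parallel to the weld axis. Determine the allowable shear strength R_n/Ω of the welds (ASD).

R_n/Ω ≈ 199 kip

E100XX → F_EXX = 100 ksi.
Effective throat t_e = 0.707 × 0.3125 = 0.2209 in.
Total length L = 30 in; A_we = 0.2209 × 30 = 6.628 in².
F_nw = 0.6 F_EXX = 0.6 × 100 = 60 ksi.
R_n = 60 × 6.628 = 397.7 kip; R_n/Ω = 397.7/2.0 = 198.8 kip.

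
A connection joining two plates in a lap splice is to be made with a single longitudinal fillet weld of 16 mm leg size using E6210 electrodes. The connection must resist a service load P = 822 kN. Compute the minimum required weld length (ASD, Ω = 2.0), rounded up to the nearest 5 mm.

E62XX → F_EXX = 620 MPa.
Throat t_e = 0.707 × 16 = 11.31 mm.
r_n/Ω = (0.6 × 620 × 11.31) / 2.0 = 2104 N/mm = 2.104 kN/mm.
L_req = P / (r_n/Ω) = 822 / 2.104 = 390.7 mm total.
Round up → use L = 395 mm.

L = 395 mm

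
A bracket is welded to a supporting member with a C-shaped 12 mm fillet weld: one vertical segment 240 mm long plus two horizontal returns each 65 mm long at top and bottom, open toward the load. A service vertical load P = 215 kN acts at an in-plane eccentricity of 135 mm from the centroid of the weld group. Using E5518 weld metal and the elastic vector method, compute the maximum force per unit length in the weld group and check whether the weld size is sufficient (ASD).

E55XX → F_EXX = 550 MPa.
Total weld length L_w = 370 mm. Treat welds as unit-width lines.
Centroid: x̄ = 2×65×32.5 / 370 = 11.42 mm from the vertical weld.
Polar moment about centroid: J = I_x + I_y = [240³/12 + 2×65×120²] + [240×11.42² + 2(65³/12 + 65×21.08²)] = 3159000 mm³.
Direct shear f_v = P/L_w = 215×10³ / 370 = 581.1 N/mm (vertical).
Torsion M = P·e = 215×10³ × 135 = 29025000 N·mm.
Critical point at (x, y) = (53.58, 120) from centroid. f_tx = M·y/J = 1103 N/mm; f_ty = M·x/J = 492.3 N/mm.
Resultant f_max = √[f_tx² + (f_v + f_ty)²] = √[1103² + (581.1 + 492.3)²] = 1539 N/mm.
Capacity per unit length: r_n/Ω = (1/2.0) × 0.6 × 550 × (0.707 × 12) = 1400 N/mm.
1539 > 1400 → NOT adequate.

f_max ≈ 1540 N/mm; NOT adequate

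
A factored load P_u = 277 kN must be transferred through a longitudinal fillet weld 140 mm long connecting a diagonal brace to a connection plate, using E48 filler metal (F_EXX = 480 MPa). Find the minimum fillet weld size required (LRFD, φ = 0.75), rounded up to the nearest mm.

Total weld length L = 140 mm.
Required throat t_e = P_u / (φ × 0.6 F_EXX × L) = 277 / (0.75 × 0.6 × 480 × 140 × 10⁻³) = 9.16 mm.
Required leg w = t_e / 0.707 = 12.96 mm → use 13 mm.

w = 13 mm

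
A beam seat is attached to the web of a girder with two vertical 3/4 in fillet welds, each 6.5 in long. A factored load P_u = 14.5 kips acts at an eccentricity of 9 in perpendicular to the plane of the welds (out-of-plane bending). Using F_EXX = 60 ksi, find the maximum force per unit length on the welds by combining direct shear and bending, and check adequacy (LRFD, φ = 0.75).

L_w = 2 × 6.5 = 13 in; section modulus (unit throat) S = 2 × L²/6 = 14.08 in².
Direct shear f_v = P/L_w = 14.5/13 = 1.115 kip/in.
Moment M = P × e = 14.5 × 9 = 130.5 kip·in; bending f_b = M/S = 9.266 kip/in.
f_max = √(f_v² + f_b²) = √(1.115² + 9.266²) = 9.333 kip/in.
φr_n = 0.75 × 0.6 × 60 × (0.707 × 0.75) = 14.32 kip/in → adequate.

f_max ≈ 9.33 kip/in; adequate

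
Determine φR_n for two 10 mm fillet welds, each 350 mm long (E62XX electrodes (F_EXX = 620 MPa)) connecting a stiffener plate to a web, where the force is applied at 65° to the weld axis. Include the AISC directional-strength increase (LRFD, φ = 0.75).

t_e = 0.707 × 10 = 7.07 mm; A_we = 7.07 × 700 = 4949 mm².
Directional factor: 1.0 + 0.5 sin^1.5(65°) = 1.431.
F_nw = 0.6 × 620 × 1.431 = 532.5 MPa.
φR_n = 0.75 × 532.5 × 4949 × 10⁻³ = 1976 kN.

φR_n ≈ 1980 kN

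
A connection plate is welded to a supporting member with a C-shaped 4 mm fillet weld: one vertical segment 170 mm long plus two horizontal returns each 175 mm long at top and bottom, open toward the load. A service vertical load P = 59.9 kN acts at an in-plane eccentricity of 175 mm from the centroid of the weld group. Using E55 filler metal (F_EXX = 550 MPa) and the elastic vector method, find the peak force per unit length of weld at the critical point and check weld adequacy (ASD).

f_max ≈ 419 N/mm; adequate

Total weld length L_w = 520 mm. Treat welds as unit-width lines.
Centroid: x̄ = 2×175×87.5 / 520 = 58.89 mm from the vertical weld.
Polar moment about centroid: J = I_x + I_y = [170³/12 + 2×175×85²] + [170×58.89² + 2(175³/12 + 175×28.61²)] = 4707000 mm³.
Direct shear f_v = P/L_w = 59.9×10³ / 520 = 115.2 N/mm (vertical).
Torsion M = P·e = 59.9×10³ × 175 = 10482000 N·mm.
Critical point at (x, y) = (116.1, 85) from centroid. f_tx = M·y/J = 189.3 N/mm; f_ty = M·x/J = 258.5 N/mm.
Resultant f_max = √[f_tx² + (f_v + f_ty)²] = √[189.3² + (115.2 + 258.5)²] = 418.9 N/mm.
Capacity per unit length: r_n/Ω = (1/2.0) × 0.6 × 550 × (0.707 × 4) = 466.6 N/mm.
418.9 ≤ 466.6 → adequate.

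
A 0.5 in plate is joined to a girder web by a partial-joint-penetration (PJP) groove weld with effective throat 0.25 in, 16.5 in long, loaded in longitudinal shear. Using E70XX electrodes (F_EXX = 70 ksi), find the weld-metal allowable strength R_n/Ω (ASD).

Effective throat (given) t_e = 0.25 in.
A_we = 0.25 × 16.5 = 4.125 in².
F_nw = 0.6 F_EXX = 42 ksi.
R_n/Ω = (42 × 4.125) / 2.0 = 86.62 kip.

R_n/Ω ≈ 86.6 kip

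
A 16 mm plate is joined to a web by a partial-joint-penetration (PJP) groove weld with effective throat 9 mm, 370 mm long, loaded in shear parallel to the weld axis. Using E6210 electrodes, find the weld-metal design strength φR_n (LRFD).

φR_n ≈ 929 kN

E62XX → F_EXX = 620 MPa.
Effective throat (given) t_e = 9 mm.
A_we = 9 × 370 = 3330 mm².
F_nw = 0.6 F_EXX = 372 MPa.
φR_n = 0.75 × 372 × 3330 × 10⁻³ = 929.1 kN.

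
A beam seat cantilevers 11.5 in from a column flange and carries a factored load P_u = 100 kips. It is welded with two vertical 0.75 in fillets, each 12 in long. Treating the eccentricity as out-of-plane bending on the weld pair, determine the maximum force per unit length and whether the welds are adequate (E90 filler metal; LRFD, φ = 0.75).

E90XX → F_EXX = 90 ksi.
L_w = 2 × 12 = 24 in; section modulus (unit throat) S = 2 × L²/6 = 48 in².
Direct shear f_v = P/L_w = 100/24 = 4.167 kip/in.
Moment M = P × e = 100 × 11.5 = 1150 kip·in; bending f_b = M/S = 23.96 kip/in.
f_max = √(f_v² + f_b²) = √(4.167² + 23.96²) = 24.32 kip/in.
φr_n = 0.75 × 0.6 × 90 × (0.707 × 0.75) = 21.48 kip/in → NOT adequate.

f_max ≈ 24.3 kip/in; NOT adequate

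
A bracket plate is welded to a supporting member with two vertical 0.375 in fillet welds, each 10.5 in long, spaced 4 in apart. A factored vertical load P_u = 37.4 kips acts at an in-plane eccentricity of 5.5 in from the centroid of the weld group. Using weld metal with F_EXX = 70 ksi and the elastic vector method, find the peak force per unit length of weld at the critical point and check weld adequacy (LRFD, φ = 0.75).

f_max ≈ 5.09 kip/in; adequate

Total weld length L_w = 21 in. Treat welds as unit-width lines.
Polar moment about centroid: J = 2[d³/12 + d(b/2)²] = 2[10.5³/12 + 10.5×2²] = 276.9 in³.
Direct shear f_v = P/L_w = 37.4 / 21 = 1.781 kip/in (vertical).
Torsion M = P·e = 37.4 × 5.5 = 205.7 kip·in.
Critical point at (x, y) = (2, 5.25) from centroid. f_tx = M·y/J = 3.9 kip/in; f_ty = M·x/J = 1.486 kip/in.
Resultant f_max = √[f_tx² + (f_v + f_ty)²] = √[3.9² + (1.781 + 1.486)²] = 5.087 kip/in.
Capacity per unit length: φr_n = 0.75 × 0.6 × 70 × (0.707 × 0.375) = 8.351 kip/in.
5.087 ≤ 8.351 → adequate.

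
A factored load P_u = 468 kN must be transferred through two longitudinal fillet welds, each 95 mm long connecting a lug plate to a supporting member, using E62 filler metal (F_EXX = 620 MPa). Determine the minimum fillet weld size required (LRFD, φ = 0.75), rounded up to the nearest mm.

Total weld length L = 190 mm.
Required throat t_e = P_u / (φ × 0.6 F_EXX × L) = 468 / (0.75 × 0.6 × 620 × 190 × 10⁻³) = 8.829 mm.
Required leg w = t_e / 0.707 = 12.49 mm → use 13 mm.

w = 13 mm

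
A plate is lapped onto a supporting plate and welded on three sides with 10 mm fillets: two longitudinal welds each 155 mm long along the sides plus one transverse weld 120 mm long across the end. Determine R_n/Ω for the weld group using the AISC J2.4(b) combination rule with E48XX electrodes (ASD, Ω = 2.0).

E48XX → F_EXX = 480 MPa.
t_e = 0.707 × 10 = 7.07 mm.
R_nwl = 0.6 × 480 × 7.07 × 310 × 10⁻³ = 631.2 kN (longitudinal, 2 welds).
R_nwt = 0.6 × 480 × 7.07 × 120 × 10⁻³ = 244.3 kN (transverse, base value).
(i) R_nwl + R_nwt = 875.5 kN; (ii) 0.85 R_nwl + 1.5 R_nwt = 903 kN.
R_n = max = 903 kN [governs: (ii)]; R_n/Ω = 451.5 kN.

R_n/Ω ≈ 452 kN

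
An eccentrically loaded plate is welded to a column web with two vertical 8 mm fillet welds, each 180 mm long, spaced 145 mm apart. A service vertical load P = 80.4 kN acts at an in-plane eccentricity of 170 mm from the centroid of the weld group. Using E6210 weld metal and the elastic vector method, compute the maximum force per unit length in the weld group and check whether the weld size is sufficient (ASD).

f_max ≈ 713 N/mm; adequate

E62XX → F_EXX = 620 MPa.
Total weld length L_w = 360 mm. Treat welds as unit-width lines.
Polar moment about centroid: J = 2[d³/12 + d(b/2)²] = 2[180³/12 + 180×72.5²] = 2864000 mm³.
Direct shear f_v = P/L_w = 80.4×10³ / 360 = 223.3 N/mm (vertical).
Torsion M = P·e = 80.4×10³ × 170 = 13668000 N·mm.
Critical point at (x, y) = (72.5, 90) from centroid. f_tx = M·y/J = 429.5 N/mm; f_ty = M·x/J = 346 N/mm.
Resultant f_max = √[f_tx² + (f_v + f_ty)²] = √[429.5² + (223.3 + 346)²] = 713.1 N/mm.
Capacity per unit length: r_n/Ω = (1/2.0) × 0.6 × 620 × (0.707 × 8) = 1052 N/mm.
713.1 ≤ 1052 → adequate.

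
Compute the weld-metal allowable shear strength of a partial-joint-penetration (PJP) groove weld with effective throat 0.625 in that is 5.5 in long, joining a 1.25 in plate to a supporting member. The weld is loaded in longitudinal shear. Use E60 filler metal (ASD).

R_n/Ω ≈ 61.9 kips

E60XX → F_EXX = 60 ksi.
Effective throat (given) t_e = 0.625 in.
A_we = 0.625 × 5.5 = 3.438 in².
F_nw = 0.6 F_EXX = 36 ksi.
R_n/Ω = (36 × 3.438) / 2.0 = 61.88 kips.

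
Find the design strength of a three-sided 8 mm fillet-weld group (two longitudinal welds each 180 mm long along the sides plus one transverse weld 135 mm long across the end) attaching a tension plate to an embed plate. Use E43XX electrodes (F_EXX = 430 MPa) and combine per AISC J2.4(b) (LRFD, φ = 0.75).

t_e = 0.707 × 8 = 5.656 mm.
R_nwl = 0.6 × 430 × 5.656 × 360 × 10⁻³ = 525.3 kN (longitudinal, 2 welds).
R_nwt = 0.6 × 430 × 5.656 × 135 × 10⁻³ = 197 kN (transverse, base value).
(i) R_nwl + R_nwt = 722.3 kN; (ii) 0.85 R_nwl + 1.5 R_nwt = 742 kN.
R_n = max = 742 kN [governs: (ii)]; φR_n = 556.5 kN.

φR_n ≈ 557 kN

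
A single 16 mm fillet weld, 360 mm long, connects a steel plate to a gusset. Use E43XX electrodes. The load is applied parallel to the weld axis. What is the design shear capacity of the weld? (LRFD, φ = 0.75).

φR_n ≈ 788 kN

E43XX → F_EXX = 430 MPa.
Effective throat t_e = 0.707 × 16 = 11.31 mm.
Total length L = 360 mm; A_we = 11.31 × 360 = 4072 mm².
F_nw = 0.6 F_EXX = 0.6 × 430 = 258 MPa.
φR_n = 0.75 × 258 × 4072 × 10⁻³ = 788 kN.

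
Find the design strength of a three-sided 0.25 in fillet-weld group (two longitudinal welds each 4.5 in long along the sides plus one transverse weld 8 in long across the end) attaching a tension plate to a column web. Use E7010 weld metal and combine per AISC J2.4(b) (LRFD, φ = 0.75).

E70XX → F_EXX = 70 ksi.
t_e = 0.707 × 0.25 = 0.1767 in.
R_nwl = 0.6 × 70 × 0.1767 × 9 = 66.81 kip (longitudinal, 2 welds).
R_nwt = 0.6 × 70 × 0.1767 × 8 = 59.39 kip (transverse, base value).
(i) R_nwl + R_nwt = 126.2 kip; (ii) 0.85 R_nwl + 1.5 R_nwt = 145.9 kip.
R_n = max = 145.9 kip [governs: (ii)]; φR_n = 109.4 kip.

φR_n ≈ 109 kip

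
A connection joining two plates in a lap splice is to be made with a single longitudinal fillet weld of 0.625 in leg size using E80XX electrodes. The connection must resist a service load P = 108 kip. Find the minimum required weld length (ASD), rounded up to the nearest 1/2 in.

E80XX → F_EXX = 80 ksi.
Throat t_e = 0.707 × 0.625 = 0.4419 in.
r_n/Ω = (0.6 × 80 × 0.4419) / 2.0 = 10.6 kip/in.
L_req = P / (r_n/Ω) = 108 / 10.6 = 10.18 in total.
Round up → use L = 10.5 in.

L = 10.5 in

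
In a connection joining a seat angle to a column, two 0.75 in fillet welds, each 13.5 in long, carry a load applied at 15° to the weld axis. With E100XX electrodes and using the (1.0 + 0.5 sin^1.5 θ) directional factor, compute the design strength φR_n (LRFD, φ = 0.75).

φR_n ≈ 687 kips

E100XX → F_EXX = 100 ksi.
t_e = 0.707 × 0.75 = 0.5302 in; A_we = 0.5302 × 27 = 14.32 in².
Directional factor: 1.0 + 0.5 sin^1.5(15°) = 1.066.
F_nw = 0.6 × 100 × 1.066 = 63.95 ksi.
φR_n = 0.75 × 63.95 × 14.32 = 686.7 kips.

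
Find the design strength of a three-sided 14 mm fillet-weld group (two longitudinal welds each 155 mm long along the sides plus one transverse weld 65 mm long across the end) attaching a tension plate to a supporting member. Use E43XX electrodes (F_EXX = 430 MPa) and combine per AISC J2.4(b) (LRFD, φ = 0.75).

φR_n ≈ 718 kN

t_e = 0.707 × 14 = 9.898 mm.
R_nwl = 0.6 × 430 × 9.898 × 310 × 10⁻³ = 791.6 kN (longitudinal, 2 welds).
R_nwt = 0.6 × 430 × 9.898 × 65 × 10⁻³ = 166 kN (transverse, base value).
(i) R_nwl + R_nwt = 957.6 kN; (ii) 0.85 R_nwl + 1.5 R_nwt = 921.9 kN.
R_n = max = 957.6 kN [governs: (i)]; φR_n = 718.2 kN.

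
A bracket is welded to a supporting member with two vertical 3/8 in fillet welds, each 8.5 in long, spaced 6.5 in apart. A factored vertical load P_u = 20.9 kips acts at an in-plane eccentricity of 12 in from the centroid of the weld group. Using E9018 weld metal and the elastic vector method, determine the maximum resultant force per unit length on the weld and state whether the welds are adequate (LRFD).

f_max ≈ 5.59 kip/in; adequate

E90XX → F_EXX = 90 ksi.
Total weld length L_w = 17 in. Treat welds as unit-width lines.
Polar moment about centroid: J = 2[d³/12 + d(b/2)²] = 2[8.5³/12 + 8.5×3.25²] = 281.9 in³.
Direct shear f_v = P/L_w = 20.9 / 17 = 1.229 kip/in (vertical).
Torsion M = P·e = 20.9 × 12 = 250.8 kip·in.
Critical point at (x, y) = (3.25, 4.25) from centroid. f_tx = M·y/J = 3.781 kip/in; f_ty = M·x/J = 2.891 kip/in.
Resultant f_max = √[f_tx² + (f_v + f_ty)²] = √[3.781² + (1.229 + 2.891)²] = 5.592 kip/in.
Capacity per unit length: φr_n = 0.75 × 0.6 × 90 × (0.707 × 0.375) = 10.74 kip/in.
5.592 ≤ 10.74 → adequate.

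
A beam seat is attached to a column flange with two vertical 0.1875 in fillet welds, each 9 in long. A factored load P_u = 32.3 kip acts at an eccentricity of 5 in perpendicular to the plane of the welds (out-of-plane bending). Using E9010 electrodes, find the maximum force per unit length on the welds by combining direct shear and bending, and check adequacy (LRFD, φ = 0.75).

f_max ≈ 6.24 kip/in; NOT adequate

E90XX → F_EXX = 90 ksi.
L_w = 2 × 9 = 18 in; section modulus (unit throat) S = 2 × L²/6 = 27 in².
Direct shear f_v = P/L_w = 32.3/18 = 1.794 kip/in.
Moment M = P × e = 32.3 × 5 = 161.5 kip·in; bending f_b = M/S = 5.981 kip/in.
f_max = √(f_v² + f_b²) = √(1.794² + 5.981²) = 6.245 kip/in.
φr_n = 0.75 × 0.6 × 90 × (0.707 × 0.1875) = 5.369 kip/in → NOT adequate.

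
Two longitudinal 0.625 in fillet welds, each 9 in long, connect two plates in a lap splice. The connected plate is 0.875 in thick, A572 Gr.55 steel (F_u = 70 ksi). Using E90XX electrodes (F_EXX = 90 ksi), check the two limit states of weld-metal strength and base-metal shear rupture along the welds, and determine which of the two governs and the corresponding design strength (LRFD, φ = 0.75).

φR_n ≈ 322 kip (weld metal governs)

t_e = 0.707 × 0.625 = 0.4419 in; L = 18 in.
Weld metal: φR_n = 0.75 × 0.6 × 90 × 0.4419 × 18 = 322.1 kip.
Base metal (shear rupture): φR_n = 0.75 × 0.6 × 70 × 0.875 × 18 = 496.1 kip.
Governing: weld metal.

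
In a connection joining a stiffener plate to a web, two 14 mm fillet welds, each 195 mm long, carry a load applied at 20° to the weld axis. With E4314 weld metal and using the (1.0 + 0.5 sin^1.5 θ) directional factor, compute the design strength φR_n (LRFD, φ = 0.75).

E43XX → F_EXX = 430 MPa.
t_e = 0.707 × 14 = 9.898 mm; A_we = 9.898 × 390 = 3860 mm².
Directional factor: 1.0 + 0.5 sin^1.5(20°) = 1.1.
F_nw = 0.6 × 430 × 1.1 = 283.8 MPa.
φR_n = 0.75 × 283.8 × 3860 × 10⁻³ = 821.7 kN.

φR_n ≈ 822 kN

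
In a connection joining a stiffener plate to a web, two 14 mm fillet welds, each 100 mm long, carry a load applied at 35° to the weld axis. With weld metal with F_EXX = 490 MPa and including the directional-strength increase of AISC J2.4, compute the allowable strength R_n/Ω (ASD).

t_e = 0.707 × 14 = 9.898 mm; A_we = 9.898 × 200 = 1980 mm².
Directional factor: 1.0 + 0.5 sin^1.5(35°) = 1.217.
F_nw = 0.6 × 490 × 1.217 = 357.9 MPa.
R_n/Ω = (357.9 × 1980) / 2.0 × 10⁻³ = 354.2 kN.

R_n/Ω ≈ 354 kN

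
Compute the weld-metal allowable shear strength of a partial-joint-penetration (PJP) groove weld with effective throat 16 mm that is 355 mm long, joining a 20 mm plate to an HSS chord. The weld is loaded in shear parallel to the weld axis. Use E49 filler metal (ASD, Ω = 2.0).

R_n/Ω ≈ 835 kN

E49XX → F_EXX = 490 MPa.
Effective throat (given) t_e = 16 mm.
A_we = 16 × 355 = 5680 mm².
F_nw = 0.6 F_EXX = 294 MPa.
R_n/Ω = (294 × 5680) / 2.0 × 10⁻³ = 835 kN.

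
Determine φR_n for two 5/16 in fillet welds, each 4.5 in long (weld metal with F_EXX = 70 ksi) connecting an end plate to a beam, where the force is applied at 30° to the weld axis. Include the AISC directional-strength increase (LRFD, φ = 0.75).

φR_n ≈ 73.7 kips

t_e = 0.707 × 0.3125 = 0.2209 in; A_we = 0.2209 × 9 = 1.988 in².
Directional factor: 1.0 + 0.5 sin^1.5(30°) = 1.177.
F_nw = 0.6 × 70 × 1.177 = 49.42 ksi.
φR_n = 0.75 × 49.42 × 1.988 = 73.71 kips.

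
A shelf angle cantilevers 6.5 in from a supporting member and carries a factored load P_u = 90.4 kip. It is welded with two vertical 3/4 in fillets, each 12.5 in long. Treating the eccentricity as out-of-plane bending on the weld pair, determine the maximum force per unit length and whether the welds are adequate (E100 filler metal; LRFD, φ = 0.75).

E100XX → F_EXX = 100 ksi.
L_w = 2 × 12.5 = 25 in; section modulus (unit throat) S = 2 × L²/6 = 52.08 in².
Direct shear f_v = P/L_w = 90.4/25 = 3.616 kip/in.
Moment M = P × e = 90.4 × 6.5 = 587.6 kip·in; bending f_b = M/S = 11.28 kip/in.
f_max = √(f_v² + f_b²) = √(3.616² + 11.28²) = 11.85 kip/in.
φr_n = 0.75 × 0.6 × 100 × (0.707 × 0.75) = 23.86 kip/in → adequate.

f_max ≈ 11.8 kip/in; adequate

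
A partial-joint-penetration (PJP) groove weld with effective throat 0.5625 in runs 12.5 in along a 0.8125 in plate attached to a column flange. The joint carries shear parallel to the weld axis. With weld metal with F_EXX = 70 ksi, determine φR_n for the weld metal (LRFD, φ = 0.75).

φR_n ≈ 221 kip

Effective throat (given) t_e = 0.5625 in.
A_we = 0.5625 × 12.5 = 7.031 in².
F_nw = 0.6 F_EXX = 42 ksi.
φR_n = 0.75 × 42 × 7.031 = 221.5 kip.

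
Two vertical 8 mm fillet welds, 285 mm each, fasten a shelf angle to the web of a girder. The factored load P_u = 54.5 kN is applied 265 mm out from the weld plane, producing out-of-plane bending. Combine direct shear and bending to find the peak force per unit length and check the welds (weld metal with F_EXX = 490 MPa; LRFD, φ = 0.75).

f_max ≈ 542 N/mm; adequate

L_w = 2 × 285 = 570 mm; section modulus (unit throat) S = 2 × L²/6 = 27080 mm².
Direct shear f_v = P/L_w = 54.5×10³/570 = 95.61 N/mm.
Moment M = P × e = 54.5×10³ × 265 = 14442000 N·mm; bending f_b = M/S = 533.4 N/mm.
f_max = √(f_v² + f_b²) = √(95.61² + 533.4²) = 541.9 N/mm.
φr_n = 0.75 × 0.6 × 490 × (0.707 × 8) = 1247 N/mm → adequate.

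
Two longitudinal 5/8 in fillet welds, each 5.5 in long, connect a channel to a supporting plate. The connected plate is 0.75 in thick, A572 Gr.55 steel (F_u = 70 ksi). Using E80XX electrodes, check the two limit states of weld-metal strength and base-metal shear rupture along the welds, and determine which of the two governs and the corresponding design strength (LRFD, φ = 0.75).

E80XX → F_EXX = 80 ksi.
t_e = 0.707 × 0.625 = 0.4419 in; L = 11 in.
Weld metal: φR_n = 0.75 × 0.6 × 80 × 0.4419 × 11 = 175 kips.
Base metal (shear rupture): φR_n = 0.75 × 0.6 × 70 × 0.75 × 11 = 259.9 kips.
Governing: weld metal.

φR_n ≈ 175 kips (weld metal governs)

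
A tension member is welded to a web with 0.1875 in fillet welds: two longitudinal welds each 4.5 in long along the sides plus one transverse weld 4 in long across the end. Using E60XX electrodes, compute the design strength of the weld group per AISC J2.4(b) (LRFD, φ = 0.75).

φR_n ≈ 48.9 kip

E60XX → F_EXX = 60 ksi.
t_e = 0.707 × 0.1875 = 0.1326 in.
R_nwl = 0.6 × 60 × 0.1326 × 9 = 42.95 kip (longitudinal, 2 welds).
R_nwt = 0.6 × 60 × 0.1326 × 4 = 19.09 kip (transverse, base value).
(i) R_nwl + R_nwt = 62.04 kip; (ii) 0.85 R_nwl + 1.5 R_nwt = 65.14 kip.
R_n = max = 65.14 kip [governs: (ii)]; φR_n = 48.86 kip.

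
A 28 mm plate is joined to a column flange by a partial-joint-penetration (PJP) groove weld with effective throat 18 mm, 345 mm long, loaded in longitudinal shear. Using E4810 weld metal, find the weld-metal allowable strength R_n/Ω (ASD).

R_n/Ω ≈ 894 kN

E48XX → F_EXX = 480 MPa.
Effective throat (given) t_e = 18 mm.
A_we = 18 × 345 = 6210 mm².
F_nw = 0.6 F_EXX = 288 MPa.
R_n/Ω = (288 × 6210) / 2.0 × 10⁻³ = 894.2 kN.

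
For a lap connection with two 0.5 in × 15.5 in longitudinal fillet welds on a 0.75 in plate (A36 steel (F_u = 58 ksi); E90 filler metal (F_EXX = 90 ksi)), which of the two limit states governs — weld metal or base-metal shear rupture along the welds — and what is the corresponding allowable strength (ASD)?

R_n/Ω ≈ 296 kip (weld metal governs)

t_e = 0.707 × 0.5 = 0.3535 in; L = 31 in.
Weld metal: R_n/Ω = (1/2.0) × 0.6 × 90 × 0.3535 × 31 = 295.9 kip.
Base metal (shear rupture): R_n/Ω = (1/2.0) × 0.6 × 58 × 0.75 × 31 = 404.5 kip.
Governing: weld metal.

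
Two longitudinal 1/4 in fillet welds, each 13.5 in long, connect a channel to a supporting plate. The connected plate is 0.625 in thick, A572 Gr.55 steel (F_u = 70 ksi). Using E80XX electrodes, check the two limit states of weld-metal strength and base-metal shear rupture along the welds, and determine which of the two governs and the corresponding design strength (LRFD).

E80XX → F_EXX = 80 ksi.
t_e = 0.707 × 0.25 = 0.1767 in; L = 27 in.
Weld metal: φR_n = 0.75 × 0.6 × 80 × 0.1767 × 27 = 171.8 kip.
Base metal (shear rupture): φR_n = 0.75 × 0.6 × 70 × 0.625 × 27 = 531.6 kip.
Governing: weld metal.

φR_n ≈ 172 kip (weld metal governs)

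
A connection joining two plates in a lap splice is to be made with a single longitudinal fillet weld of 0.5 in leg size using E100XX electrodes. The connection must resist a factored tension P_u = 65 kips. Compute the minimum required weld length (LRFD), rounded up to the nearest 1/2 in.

L = 4.5 in

E100XX → F_EXX = 100 ksi.
Throat t_e = 0.707 × 0.5 = 0.3535 in.
φr_n = 0.75 × 0.6 × 100 × 0.3535 = 15.91 kips/in.
L_req = P_u / φr_n = 65 / 15.91 = 4.086 in total.
Round up → use L = 4.5 in.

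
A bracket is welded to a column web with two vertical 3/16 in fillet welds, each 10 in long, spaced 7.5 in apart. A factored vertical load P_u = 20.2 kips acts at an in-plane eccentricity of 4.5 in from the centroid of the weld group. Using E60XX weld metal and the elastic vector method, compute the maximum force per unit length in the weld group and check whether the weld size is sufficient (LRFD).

E60XX → F_EXX = 60 ksi.
Total weld length L_w = 20 in. Treat welds as unit-width lines.
Polar moment about centroid: J = 2[d³/12 + d(b/2)²] = 2[10³/12 + 10×3.75²] = 447.9 in³.
Direct shear f_v = P/L_w = 20.2 / 20 = 1.01 kip/in (vertical).
Torsion M = P·e = 20.2 × 4.5 = 90.9 kip·in.
Critical point at (x, y) = (3.75, 5) from centroid. f_tx = M·y/J = 1.015 kip/in; f_ty = M·x/J = 0.761 kip/in.
Resultant f_max = √[f_tx² + (f_v + f_ty)²] = √[1.015² + (1.01 + 0.761)²] = 2.041 kip/in.
Capacity per unit length: φr_n = 0.75 × 0.6 × 60 × (0.707 × 0.1875) = 3.579 kip/in.
2.041 ≤ 3.579 → adequate.

f_max ≈ 2.04 kip/in; adequate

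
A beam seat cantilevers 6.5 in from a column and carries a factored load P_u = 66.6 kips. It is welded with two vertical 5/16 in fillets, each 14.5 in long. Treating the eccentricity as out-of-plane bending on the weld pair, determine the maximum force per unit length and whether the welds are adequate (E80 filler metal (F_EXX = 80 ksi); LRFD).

f_max ≈ 6.59 kip/in; adequate

L_w = 2 × 14.5 = 29 in; section modulus (unit throat) S = 2 × L²/6 = 70.08 in².
Direct shear f_v = P/L_w = 66.6/29 = 2.297 kip/in.
Moment M = P × e = 66.6 × 6.5 = 432.9 kip·in; bending f_b = M/S = 6.177 kip/in.
f_max = √(f_v² + f_b²) = √(2.297² + 6.177²) = 6.59 kip/in.
φr_n = 0.75 × 0.6 × 80 × (0.707 × 0.3125) = 7.954 kip/in → adequate.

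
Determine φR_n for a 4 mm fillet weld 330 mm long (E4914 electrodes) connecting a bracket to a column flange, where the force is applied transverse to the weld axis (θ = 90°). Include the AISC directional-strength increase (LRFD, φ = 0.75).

φR_n ≈ 309 kN

E49XX → F_EXX = 490 MPa.
t_e = 0.707 × 4 = 2.828 mm; A_we = 2.828 × 330 = 933.2 mm².
Directional factor: 1.0 + 0.5 sin^1.5(90°) = 1.5.
F_nw = 0.6 × 490 × 1.5 = 441 MPa.
φR_n = 0.75 × 441 × 933.2 × 10⁻³ = 308.7 kN.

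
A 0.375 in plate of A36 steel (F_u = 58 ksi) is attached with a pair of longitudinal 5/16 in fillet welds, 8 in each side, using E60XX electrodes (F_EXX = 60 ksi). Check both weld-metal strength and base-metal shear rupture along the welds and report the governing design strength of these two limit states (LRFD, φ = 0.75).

t_e = 0.707 × 0.3125 = 0.2209 in; L = 16 in.
Weld metal: φR_n = 0.75 × 0.6 × 60 × 0.2209 × 16 = 95.44 kips.
Base metal (shear rupture): φR_n = 0.75 × 0.6 × 58 × 0.375 × 16 = 156.6 kips.
Governing: weld metal.

φR_n ≈ 95.4 kips (weld metal governs)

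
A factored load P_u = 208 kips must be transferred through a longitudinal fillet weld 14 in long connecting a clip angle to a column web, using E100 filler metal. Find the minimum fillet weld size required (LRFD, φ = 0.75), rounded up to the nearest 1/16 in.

w = 1/2 in

E100XX → F_EXX = 100 ksi.
Total weld length L = 14 in.
Required throat t_e = P_u / (φ × 0.6 F_EXX × L) = 208 / (0.75 × 0.6 × 100 × 14) = 0.3302 in.
Required leg w = t_e / 0.707 = 0.467 in → use 1/2 in.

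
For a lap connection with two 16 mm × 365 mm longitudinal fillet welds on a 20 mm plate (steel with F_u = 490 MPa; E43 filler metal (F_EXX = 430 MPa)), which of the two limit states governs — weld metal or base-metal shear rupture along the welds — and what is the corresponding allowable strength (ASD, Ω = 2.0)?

R_n/Ω ≈ 1070 kN (weld metal governs)

t_e = 0.707 × 16 = 11.31 mm; L = 730 mm.
Weld metal: R_n/Ω = (1/2.0) × 0.6 × 430 × 11.31 × 730 × 10⁻³ = 1065 kN.
Base metal (shear rupture): R_n/Ω = (1/2.0) × 0.6 × 490 × 20 × 730 × 10⁻³ = 2146 kN.
Governing: weld metal.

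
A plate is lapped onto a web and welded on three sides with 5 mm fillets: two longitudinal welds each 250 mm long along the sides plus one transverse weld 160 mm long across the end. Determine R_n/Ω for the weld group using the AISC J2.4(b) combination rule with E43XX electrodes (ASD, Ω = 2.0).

R_n/Ω ≈ 303 kN

E43XX → F_EXX = 430 MPa.
t_e = 0.707 × 5 = 3.535 mm.
R_nwl = 0.6 × 430 × 3.535 × 500 × 10⁻³ = 456 kN (longitudinal, 2 welds).
R_nwt = 0.6 × 430 × 3.535 × 160 × 10⁻³ = 145.9 kN (transverse, base value).
(i) R_nwl + R_nwt = 601.9 kN; (ii) 0.85 R_nwl + 1.5 R_nwt = 606.5 kN.
R_n = max = 606.5 kN [governs: (ii)]; R_n/Ω = 303.2 kN.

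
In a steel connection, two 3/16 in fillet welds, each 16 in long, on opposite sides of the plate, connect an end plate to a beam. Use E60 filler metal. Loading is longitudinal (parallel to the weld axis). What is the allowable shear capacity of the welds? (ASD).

E60XX → F_EXX = 60 ksi.
Effective throat t_e = 0.707 × 0.1875 = 0.1326 in.
Total length L = 32 in; A_we = 0.1326 × 32 = 4.242 in².
F_nw = 0.6 F_EXX = 0.6 × 60 = 36 ksi.
R_n = 36 × 4.242 = 152.7 kip; R_n/Ω = 152.7/2.0 = 76.36 kip.

R_n/Ω ≈ 76.4 kip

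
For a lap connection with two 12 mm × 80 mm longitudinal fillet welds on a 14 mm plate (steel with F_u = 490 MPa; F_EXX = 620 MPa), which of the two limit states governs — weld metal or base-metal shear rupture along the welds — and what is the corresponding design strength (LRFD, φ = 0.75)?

t_e = 0.707 × 12 = 8.484 mm; L = 160 mm.
Weld metal: φR_n = 0.75 × 0.6 × 620 × 8.484 × 160 × 10⁻³ = 378.7 kN.
Base metal (shear rupture): φR_n = 0.75 × 0.6 × 490 × 14 × 160 × 10⁻³ = 493.9 kN.
Governing: weld metal.

φR_n ≈ 379 kN (weld metal governs)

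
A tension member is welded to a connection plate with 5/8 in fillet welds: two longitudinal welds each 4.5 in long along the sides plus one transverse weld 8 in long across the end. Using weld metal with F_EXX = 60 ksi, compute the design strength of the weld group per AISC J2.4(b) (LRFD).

t_e = 0.707 × 0.625 = 0.4419 in.
R_nwl = 0.6 × 60 × 0.4419 × 9 = 143.2 kip (longitudinal, 2 welds).
R_nwt = 0.6 × 60 × 0.4419 × 8 = 127.3 kip (transverse, base value).
(i) R_nwl + R_nwt = 270.4 kip; (ii) 0.85 R_nwl + 1.5 R_nwt = 312.6 kip.
R_n = max = 312.6 kip [governs: (ii)]; φR_n = 234.4 kip.

φR_n ≈ 234 kip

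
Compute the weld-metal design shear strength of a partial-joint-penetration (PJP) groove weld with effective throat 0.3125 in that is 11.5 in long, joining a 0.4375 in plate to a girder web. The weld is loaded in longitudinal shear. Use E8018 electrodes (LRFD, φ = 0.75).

φR_n ≈ 129 kips

E80XX → F_EXX = 80 ksi.
Effective throat (given) t_e = 0.3125 in.
A_we = 0.3125 × 11.5 = 3.594 in².
F_nw = 0.6 F_EXX = 48 ksi.
φR_n = 0.75 × 48 × 3.594 = 129.4 kips.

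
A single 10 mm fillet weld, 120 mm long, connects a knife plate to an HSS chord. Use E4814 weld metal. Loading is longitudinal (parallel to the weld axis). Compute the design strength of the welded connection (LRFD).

φR_n ≈ 183 kN

E48XX → F_EXX = 480 MPa.
Effective throat t_e = 0.707 × 10 = 7.07 mm.
Total length L = 120 mm; A_we = 7.07 × 120 = 848.4 mm².
F_nw = 0.6 F_EXX = 0.6 × 480 = 288 MPa.
φR_n = 0.75 × 288 × 848.4 × 10⁻³ = 183.3 kN.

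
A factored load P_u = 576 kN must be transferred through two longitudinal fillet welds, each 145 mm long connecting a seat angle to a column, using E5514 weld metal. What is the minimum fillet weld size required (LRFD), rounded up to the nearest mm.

w = 12 mm

E55XX → F_EXX = 550 MPa.
Total weld length L = 290 mm.
Required throat t_e = P_u / (φ × 0.6 F_EXX × L) = 576 / (0.75 × 0.6 × 550 × 290 × 10⁻³) = 8.025 mm.
Required leg w = t_e / 0.707 = 11.35 mm → use 12 mm.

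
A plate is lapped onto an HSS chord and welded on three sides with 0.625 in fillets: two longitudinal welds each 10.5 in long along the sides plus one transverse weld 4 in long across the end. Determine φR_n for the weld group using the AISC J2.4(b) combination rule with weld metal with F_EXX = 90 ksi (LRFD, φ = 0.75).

φR_n ≈ 447 kips

t_e = 0.707 × 0.625 = 0.4419 in.
R_nwl = 0.6 × 90 × 0.4419 × 21 = 501.1 kips (longitudinal, 2 welds).
R_nwt = 0.6 × 90 × 0.4419 × 4 = 95.44 kips (transverse, base value).
(i) R_nwl + R_nwt = 596.5 kips; (ii) 0.85 R_nwl + 1.5 R_nwt = 569.1 kips.
R_n = max = 596.5 kips [governs: (i)]; φR_n = 447.4 kips.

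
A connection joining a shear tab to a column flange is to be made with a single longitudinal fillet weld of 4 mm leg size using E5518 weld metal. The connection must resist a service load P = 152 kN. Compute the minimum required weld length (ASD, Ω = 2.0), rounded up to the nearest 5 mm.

E55XX → F_EXX = 550 MPa.
Throat t_e = 0.707 × 4 = 2.828 mm.
r_n/Ω = (0.6 × 550 × 2.828) / 2.0 = 466.6 N/mm = 0.4666 kN/mm.
L_req = P / (r_n/Ω) = 152 / 0.4666 = 325.7 mm total.
Round up → use L = 330 mm.

L = 330 mm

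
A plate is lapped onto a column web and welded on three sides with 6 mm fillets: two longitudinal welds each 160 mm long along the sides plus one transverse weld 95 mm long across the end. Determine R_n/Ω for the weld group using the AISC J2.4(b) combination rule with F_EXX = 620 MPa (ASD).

t_e = 0.707 × 6 = 4.242 mm.
R_nwl = 0.6 × 620 × 4.242 × 320 × 10⁻³ = 505 kN (longitudinal, 2 welds).
R_nwt = 0.6 × 620 × 4.242 × 95 × 10⁻³ = 149.9 kN (transverse, base value).
(i) R_nwl + R_nwt = 654.9 kN; (ii) 0.85 R_nwl + 1.5 R_nwt = 654.1 kN.
R_n = max = 654.9 kN [governs: (i)]; R_n/Ω = 327.4 kN.

R_n/Ω ≈ 327 kN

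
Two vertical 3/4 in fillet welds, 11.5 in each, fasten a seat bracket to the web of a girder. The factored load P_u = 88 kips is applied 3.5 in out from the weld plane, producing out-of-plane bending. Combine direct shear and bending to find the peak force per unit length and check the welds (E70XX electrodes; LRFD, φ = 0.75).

E70XX → F_EXX = 70 ksi.
L_w = 2 × 11.5 = 23 in; section modulus (unit throat) S = 2 × L²/6 = 44.08 in².
Direct shear f_v = P/L_w = 88/23 = 3.826 kip/in.
Moment M = P × e = 88 × 3.5 = 308 kip·in; bending f_b = M/S = 6.987 kip/in.
f_max = √(f_v² + f_b²) = √(3.826² + 6.987²) = 7.966 kip/in.
φr_n = 0.75 × 0.6 × 70 × (0.707 × 0.75) = 16.7 kip/in → adequate.

f_max ≈ 7.97 kip/in; adequate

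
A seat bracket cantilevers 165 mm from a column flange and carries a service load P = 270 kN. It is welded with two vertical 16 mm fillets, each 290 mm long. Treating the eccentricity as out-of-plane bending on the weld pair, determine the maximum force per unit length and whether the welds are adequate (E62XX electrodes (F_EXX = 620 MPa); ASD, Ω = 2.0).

L_w = 2 × 290 = 580 mm; section modulus (unit throat) S = 2 × L²/6 = 28030 mm².
Direct shear f_v = P/L_w = 270×10³/580 = 465.5 N/mm.
Moment M = P × e = 270×10³ × 165 = 44550000 N·mm; bending f_b = M/S = 1589 N/mm.
f_max = √(f_v² + f_b²) = √(465.5² + 1589²) = 1656 N/mm.
r_n/Ω = (1/2.0) × 0.6 × 620 × (0.707 × 16) = 2104 N/mm → adequate.

f_max ≈ 1660 N/mm; adequate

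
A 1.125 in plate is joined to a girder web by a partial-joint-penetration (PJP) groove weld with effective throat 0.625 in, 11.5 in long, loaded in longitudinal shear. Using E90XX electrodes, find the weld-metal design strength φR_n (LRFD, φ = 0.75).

φR_n ≈ 291 kips

E90XX → F_EXX = 90 ksi.
Effective throat (given) t_e = 0.625 in.
A_we = 0.625 × 11.5 = 7.188 in².
F_nw = 0.6 F_EXX = 54 ksi.
φR_n = 0.75 × 54 × 7.188 = 291.1 kips.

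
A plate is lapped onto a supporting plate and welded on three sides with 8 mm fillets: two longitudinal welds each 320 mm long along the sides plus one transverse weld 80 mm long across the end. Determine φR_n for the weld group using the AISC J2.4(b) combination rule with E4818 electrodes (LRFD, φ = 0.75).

E48XX → F_EXX = 480 MPa.
t_e = 0.707 × 8 = 5.656 mm.
R_nwl = 0.6 × 480 × 5.656 × 640 × 10⁻³ = 1043 kN (longitudinal, 2 welds).
R_nwt = 0.6 × 480 × 5.656 × 80 × 10⁻³ = 130.3 kN (transverse, base value).
(i) R_nwl + R_nwt = 1173 kN; (ii) 0.85 R_nwl + 1.5 R_nwt = 1082 kN.
R_n = max = 1173 kN [governs: (i)]; φR_n = 879.6 kN.

φR_n ≈ 880 kN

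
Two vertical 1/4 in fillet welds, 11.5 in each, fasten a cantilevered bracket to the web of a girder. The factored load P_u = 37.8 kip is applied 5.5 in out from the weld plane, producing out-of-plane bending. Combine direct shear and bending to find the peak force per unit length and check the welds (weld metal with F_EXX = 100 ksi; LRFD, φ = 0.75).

f_max ≈ 4.99 kip/in; adequate

L_w = 2 × 11.5 = 23 in; section modulus (unit throat) S = 2 × L²/6 = 44.08 in².
Direct shear f_v = P/L_w = 37.8/23 = 1.643 kip/in.
Moment M = P × e = 37.8 × 5.5 = 207.9 kip·in; bending f_b = M/S = 4.716 kip/in.
f_max = √(f_v² + f_b²) = √(1.643² + 4.716²) = 4.994 kip/in.
φr_n = 0.75 × 0.6 × 100 × (0.707 × 0.25) = 7.954 kip/in → adequate.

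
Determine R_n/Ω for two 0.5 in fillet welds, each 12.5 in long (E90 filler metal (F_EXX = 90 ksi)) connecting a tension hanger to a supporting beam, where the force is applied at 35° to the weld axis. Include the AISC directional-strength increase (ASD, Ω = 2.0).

t_e = 0.707 × 0.5 = 0.3535 in; A_we = 0.3535 × 25 = 8.838 in².
Directional factor: 1.0 + 0.5 sin^1.5(35°) = 1.217.
F_nw = 0.6 × 90 × 1.217 = 65.73 ksi.
R_n/Ω = (65.73 × 8.838) / 2.0 = 290.4 kips.

R_n/Ω ≈ 290 kips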